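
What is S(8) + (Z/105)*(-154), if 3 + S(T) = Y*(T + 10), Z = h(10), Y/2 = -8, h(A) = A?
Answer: -917/3 ≈ -305.67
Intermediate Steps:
Y = -16 (Y = 2*(-8) = -16)
Z = 10
S(T) = -163 - 16*T (S(T) = -3 - 16*(T + 10) = -3 - 16*(10 + T) = -3 + (-160 - 16*T) = -163 - 16*T)
S(8) + (Z/105)*(-154) = (-163 - 16*8) + (10/105)*(-154) = (-163 - 128) + (10*(1/105))*(-154) = -291 + (2/21)*(-154) = -291 - 44/3 = -917/3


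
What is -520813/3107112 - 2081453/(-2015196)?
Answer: 451480609949/521786639496 ≈ 0.86526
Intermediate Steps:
-520813/3107112 - 2081453/(-2015196) = -520813*1/3107112 - 2081453*(-1/2015196) = -520813/3107112 + 2081453/2015196 = 451480609949/521786639496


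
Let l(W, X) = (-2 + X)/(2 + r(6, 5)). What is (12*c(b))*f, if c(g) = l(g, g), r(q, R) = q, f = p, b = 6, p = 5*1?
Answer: 30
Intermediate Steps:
p = 5
f = 5
l(W, X) = -¼ + X/8 (l(W, X) = (-2 + X)/(2 + 6) = (-2 + X)/8 = (-2 + X)*(⅛) = -¼ + X/8)
c(g) = -¼ + g/8
(12*c(b))*f = (12*(-¼ + (⅛)*6))*5 = (12*(-¼ + ¾))*5 = (12*(½))*5 = 6*5 = 30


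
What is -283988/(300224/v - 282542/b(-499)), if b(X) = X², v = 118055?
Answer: -4174029078931670/20700290207 ≈ -2.0164e+5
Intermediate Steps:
-283988/(300224/v - 282542/b(-499)) = -283988/(300224/118055 - 282542/((-499)²)) = -283988/(300224*(1/118055) - 282542/249001) = -283988/(300224/118055 - 282542*1/249001) = -283988/(300224/118055 - 282542/249001) = -283988/41400580414/29395813055 = -283988*29395813055/41400580414 = -4174029078931670/20700290207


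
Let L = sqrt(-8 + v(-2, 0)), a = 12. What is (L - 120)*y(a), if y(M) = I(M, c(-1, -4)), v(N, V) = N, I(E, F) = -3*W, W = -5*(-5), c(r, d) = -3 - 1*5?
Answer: 9000 - 75*I*sqrt(10) ≈ 9000.0 - 237.17*I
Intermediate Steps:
c(r, d) = -8 (c(r, d) = -3 - 5 = -8)
W = 25
I(E, F) = -75 (I(E, F) = -3*25 = -75)
y(M) = -75
L = I*sqrt(10) (L = sqrt(-8 - 2) = sqrt(-10) = I*sqrt(10) ≈ 3.1623*I)
(L - 120)*y(a) = (I*sqrt(10) - 120)*(-75) = (-120 + I*sqrt(10))*(-75) = 9000 - 75*I*sqrt(10)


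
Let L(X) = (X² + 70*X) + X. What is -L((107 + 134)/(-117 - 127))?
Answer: 4117003/59536 ≈ 69.151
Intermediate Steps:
L(X) = X² + 71*X
-L((107 + 134)/(-117 - 127)) = -(107 + 134)/(-117 - 127)*(71 + (107 + 134)/(-117 - 127)) = -241/(-244)*(71 + 241/(-244)) = -241*(-1/244)*(71 + 241*(-1/244)) = -(-241)*(71 - 241/244)/244 = -(-241)*17083/(244*244) = -1*(-4117003/59536) = 4117003/59536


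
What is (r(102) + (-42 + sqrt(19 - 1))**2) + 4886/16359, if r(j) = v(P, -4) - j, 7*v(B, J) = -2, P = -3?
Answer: 27483332/16359 - 252*sqrt(2) ≈ 1323.6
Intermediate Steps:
v(B, J) = -2/7 (v(B, J) = (1/7)*(-2) = -2/7)
r(j) = -2/7 - j
(r(102) + (-42 + sqrt(19 - 1))**2) + 4886/16359 = ((-2/7 - 1*102) + (-42 + sqrt(19 - 1))**2) + 4886/16359 = ((-2/7 - 102) + (-42 + sqrt(18))**2) + 4886*(1/16359) = (-716/7 + (-42 + 3*sqrt(2))**2) + 698/2337 = -1668406/16359 + (-42 + 3*sqrt(2))**2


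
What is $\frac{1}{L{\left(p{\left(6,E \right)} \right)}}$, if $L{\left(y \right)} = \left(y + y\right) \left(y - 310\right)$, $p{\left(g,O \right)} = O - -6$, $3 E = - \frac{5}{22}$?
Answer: $- \frac{2178}{7846979} \approx -0.00027756$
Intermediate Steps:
$E = - \frac{5}{66}$ ($E = \frac{\left(-5\right) \frac{1}{22}}{3} = \frac{1}{3} \left(- \frac{5}{22}\right) = - \frac{5}{66} \approx -0.075758$)
$p{\left(g,O \right)} = 6 + O$ ($p{\left(g,O \right)} = O + 6 = 6 + O$)
$L{\left(y \right)} = 2 y \left(-310 + y\right)$
$\frac{1}{L{\left(p{\left(6,E \right)} \right)}} = \frac{1}{2 \left(6 - \frac{5}{66}\right) \left(-310 + \left(6 - \frac{5}{66}\right)\right)} = \frac{1}{2 \cdot \frac{391}{66} \left(-310 + \frac{391}{66}\right)} = \frac{1}{2 \cdot \frac{391}{66} \left(- \frac{20069}{66}\right)} = \frac{1}{- \frac{7846979}{2178}} = - \frac{2178}{7846979}$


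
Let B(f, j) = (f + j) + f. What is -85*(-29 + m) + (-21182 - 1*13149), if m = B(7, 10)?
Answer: -33906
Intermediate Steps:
B(f, j) = j + 2*f
m = 24 (m = 10 + 2*7 = 10 + 14 = 24)
-85*(-29 + m) + (-21182 - 1*13149) = -85*(-29 + 24) + (-21182 - 1*13149) = -85*(-5) + (-21182 - 13149) = 425 - 34331 = -33906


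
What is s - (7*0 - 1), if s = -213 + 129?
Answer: -83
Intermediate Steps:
s = -84
s - (7*0 - 1) = -84 - (7*0 - 1) = -84 - (0 - 1) = -84 - 1*(-1) = -84 + 1 = -83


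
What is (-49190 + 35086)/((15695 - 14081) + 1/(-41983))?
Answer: -13770424/1575827 ≈ -8.7385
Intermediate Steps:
(-49190 + 35086)/((15695 - 14081) + 1/(-41983)) = -14104/(1614 - 1/41983) = -14104/67760561/41983 = -14104*41983/67760561 = -13770424/1575827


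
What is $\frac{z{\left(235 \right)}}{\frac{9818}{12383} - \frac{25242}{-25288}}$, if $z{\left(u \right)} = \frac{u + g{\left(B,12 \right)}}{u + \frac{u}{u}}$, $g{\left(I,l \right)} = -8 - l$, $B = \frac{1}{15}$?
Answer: $\frac{58039121}{114103817} \approx 0.50865$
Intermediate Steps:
$B = \frac{1}{15} \approx 0.066667$
$z{\left(u \right)} = \frac{-20 + u}{1 + u}$ ($z{\left(u \right)} = \frac{u - 20}{u + \frac{u}{u}} = \frac{u - 20}{u + 1} = \frac{u - 20}{1 + u} = \frac{-20 + u}{1 + u}$)
$\frac{z{\left(235 \right)}}{\frac{9818}{12383} - \frac{25242}{-25288}} = \frac{\frac{1}{1 + 235} \left(-20 + 235\right)}{\frac{9818}{12383} - \frac{25242}{-25288}} = \frac{\frac{1}{236} \cdot 215}{9818 \cdot \frac{1}{12383} - - \frac{12621}{12644}} = \frac{\frac{1}{236} \cdot 215}{\frac{9818}{12383} + \frac{12621}{12644}} = \frac{215}{236 \cdot \frac{9669815}{5398988}} = \frac{215}{236} \cdot \frac{5398988}{9669815} = \frac{58039121}{114103817}$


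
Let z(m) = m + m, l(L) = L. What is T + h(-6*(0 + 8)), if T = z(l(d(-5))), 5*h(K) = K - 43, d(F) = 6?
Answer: -31/5 ≈ -6.2000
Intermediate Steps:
z(m) = 2*m
h(K) = -43/5 + K/5 (h(K) = (K - 43)/5 = (-43 + K)/5 = -43/5 + K/5)
T = 12 (T = 2*6 = 12)
T + h(-6*(0 + 8)) = 12 + (-43/5 + (-6*(0 + 8))/5) = 12 + (-43/5 + (-6*8)/5) = 12 + (-43/5 + (⅕)*(-48)) = 12 + (-43/5 - 48/5) = 12 - 91/5 = -31/5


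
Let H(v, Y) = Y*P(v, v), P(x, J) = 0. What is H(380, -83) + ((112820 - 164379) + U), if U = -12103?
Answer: -63662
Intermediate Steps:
H(v, Y) = 0 (H(v, Y) = Y*0 = 0)
H(380, -83) + ((112820 - 164379) + U) = 0 + ((112820 - 164379) - 12103) = 0 + (-51559 - 12103) = 0 - 63662 = -63662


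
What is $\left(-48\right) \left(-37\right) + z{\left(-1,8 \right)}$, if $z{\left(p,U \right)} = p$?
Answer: $1775$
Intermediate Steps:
$\left(-48\right) \left(-37\right) + z{\left(-1,8 \right)} = \left(-48\right) \left(-37\right) - 1 = 1776 - 1 = 1775$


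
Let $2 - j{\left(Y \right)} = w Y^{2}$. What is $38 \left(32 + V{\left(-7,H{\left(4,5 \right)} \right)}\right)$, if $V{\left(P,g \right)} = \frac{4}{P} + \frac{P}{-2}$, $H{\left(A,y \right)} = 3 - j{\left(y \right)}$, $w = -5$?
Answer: $\frac{9291}{7} \approx 1327.3$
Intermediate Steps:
$j{\left(Y \right)} = 2 + 5 Y^{2}$ ($j{\left(Y \right)} = 2 - - 5 Y^{2} = 2 + 5 Y^{2}$)
$H{\left(A,y \right)} = 1 - 5 y^{2}$ ($H{\left(A,y \right)} = 3 - \left(2 + 5 y^{2}\right) = 1 - 5 y^{2}$)
$V{\left(P,g \right)} = \frac{4}{P} - \frac{P}{2}$ ($V{\left(P,g \right)} = \frac{4}{P} + P \left(- \frac{1}{2}\right) = \frac{4}{P} - \frac{P}{2}$)
$38 \left(32 + V{\left(-7,H{\left(4,5 \right)} \right)}\right) = 38 \left(32 + \left(\frac{4}{-7} - - \frac{7}{2}\right)\right) = 38 \left(32 + \left(4 \left(- \frac{1}{7}\right) + \frac{7}{2}\right)\right) = 38 \left(32 + \left(- \frac{4}{7} + \frac{7}{2}\right)\right) = 38 \left(32 + \frac{41}{14}\right) = 38 \cdot \frac{489}{14} = \frac{9291}{7}$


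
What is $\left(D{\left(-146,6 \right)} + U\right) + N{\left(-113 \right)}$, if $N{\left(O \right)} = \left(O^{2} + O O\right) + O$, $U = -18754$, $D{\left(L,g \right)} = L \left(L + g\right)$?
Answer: $27111$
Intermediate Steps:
$N{\left(O \right)} = O + 2 O^{2}$ ($N{\left(O \right)} = \left(O^{2} + O^{2}\right) + O = 2 O^{2} + O = O + 2 O^{2}$)
$\left(D{\left(-146,6 \right)} + U\right) + N{\left(-113 \right)} = \left(- 146 \left(-146 + 6\right) - 18754\right) - 113 \left(1 + 2 \left(-113\right)\right) = \left(\left(-146\right) \left(-140\right) - 18754\right) - 113 \left(1 - 226\right) = \left(20440 - 18754\right) - -25425 = 1686 + 25425 = 27111$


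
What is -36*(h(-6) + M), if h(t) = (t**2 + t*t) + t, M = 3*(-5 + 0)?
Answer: -1836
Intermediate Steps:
M = -15 (M = 3*(-5) = -15)
h(t) = t + 2*t**2 (h(t) = (t**2 + t**2) + t = 2*t**2 + t = t + 2*t**2)
-36*(h(-6) + M) = -36*(-6*(1 + 2*(-6)) - 15) = -36*(-6*(1 - 12) - 15) = -36*(-6*(-11) - 15) = -36*(66 - 15) = -36*51 = -1836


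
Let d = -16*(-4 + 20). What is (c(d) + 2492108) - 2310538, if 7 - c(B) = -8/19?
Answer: 3449971/19 ≈ 1.8158e+5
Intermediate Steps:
d = -256 (d = -16*16 = -256)
c(B) = 141/19 (c(B) = 7 - (-8)/19 = 7 - 1*(-8/19) = 7 + 8/19 = 141/19)
(c(d) + 2492108) - 2310538 = (141/19 + 2492108) - 2310538 = 47350193/19 - 2310538 = 3449971/19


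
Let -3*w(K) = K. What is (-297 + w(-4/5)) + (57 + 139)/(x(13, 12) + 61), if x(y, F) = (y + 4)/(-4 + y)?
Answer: -1246403/4245 ≈ -293.62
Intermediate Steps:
x(y, F) = (4 + y)/(-4 + y)
w(K) = -K/3
(-297 + w(-4/5)) + (57 + 139)/(x(13, 12) + 61) = (-297 - (-4)/(3*5)) + (57 + 139)/((4 + 13)/(-4 + 13) + 61) = (-297 - (-4)/(3*5)) + 196/(17/9 + 61) = (-297 - ⅓*(-⅘)) + 196/((⅑)*17 + 61) = (-297 + 4/15) + 196/(17/9 + 61) = -4451/15 + 196/(566/9) = -4451/15 + 196*(9/566) = -4451/15 + 882/283 = -1246403/4245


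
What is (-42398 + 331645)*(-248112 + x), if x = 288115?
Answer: 11570747741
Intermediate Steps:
(-42398 + 331645)*(-248112 + x) = (-42398 + 331645)*(-248112 + 288115) = 289247*40003 = 11570747741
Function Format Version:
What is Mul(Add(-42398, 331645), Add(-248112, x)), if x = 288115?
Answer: 11570747741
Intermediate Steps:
Mul(Add(-42398, 331645), Add(-248112, x)) = Mul(Add(-42398, 331645), Add(-248112, 288115)) = Mul(289247, 40003) = 11570747741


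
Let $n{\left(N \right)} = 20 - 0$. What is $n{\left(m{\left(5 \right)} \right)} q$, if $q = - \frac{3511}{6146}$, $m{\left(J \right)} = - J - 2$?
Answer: $- \frac{35110}{3073} \approx -11.425$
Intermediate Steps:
$m{\left(J \right)} = -2 - J$
$n{\left(N \right)} = 20$ ($n{\left(N \right)} = 20 + 0 = 20$)
$q = - \frac{3511}{6146}$ ($q = \left(-3511\right) \frac{1}{6146} = - \frac{3511}{6146} \approx -0.57127$)
$n{\left(m{\left(5 \right)} \right)} q = 20 \left(- \frac{3511}{6146}\right) = - \frac{35110}{3073}$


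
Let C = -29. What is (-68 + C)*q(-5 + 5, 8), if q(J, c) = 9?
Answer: -873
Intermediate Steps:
(-68 + C)*q(-5 + 5, 8) = (-68 - 29)*9 = -97*9 = -873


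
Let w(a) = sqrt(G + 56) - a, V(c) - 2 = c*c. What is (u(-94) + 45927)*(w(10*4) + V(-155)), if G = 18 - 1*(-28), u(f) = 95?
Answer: 1103929714 + 46022*sqrt(102) ≈ 1.1044e+9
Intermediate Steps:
G = 46 (G = 18 + 28 = 46)
V(c) = 2 + c**2 (V(c) = 2 + c*c = 2 + c**2)
w(a) = sqrt(102) - a (w(a) = sqrt(46 + 56) - a = sqrt(102) - a)
(u(-94) + 45927)*(w(10*4) + V(-155)) = (95 + 45927)*((sqrt(102) - 10*4) + (2 + (-155)**2)) = 46022*((sqrt(102) - 1*40) + (2 + 24025)) = 46022*((sqrt(102) - 40) + 24027) = 46022*((-40 + sqrt(102)) + 24027) = 46022*(23987 + sqrt(102)) = 1103929714 + 46022*sqrt(102)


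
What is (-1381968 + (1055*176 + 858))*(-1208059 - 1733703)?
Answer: 3516670547660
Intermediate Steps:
(-1381968 + (1055*176 + 858))*(-1208059 - 1733703) = (-1381968 + (185680 + 858))*(-2941762) = (-1381968 + 186538)*(-2941762) = -1195430*(-2941762) = 3516670547660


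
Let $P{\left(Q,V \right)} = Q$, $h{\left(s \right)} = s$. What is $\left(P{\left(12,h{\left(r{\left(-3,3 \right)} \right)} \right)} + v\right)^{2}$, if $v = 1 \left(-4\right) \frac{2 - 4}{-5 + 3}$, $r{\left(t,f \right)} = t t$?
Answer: $64$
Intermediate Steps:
$r{\left(t,f \right)} = t^{2}$
$v = -4$ ($v = - 4 \left(- \frac{2}{-2}\right) = - 4 \left(\left(-2\right) \left(- \frac{1}{2}\right)\right) = \left(-4\right) 1 = -4$)
$\left(P{\left(12,h{\left(r{\left(-3,3 \right)} \right)} \right)} + v\right)^{2} = \left(12 - 4\right)^{2} = 8^{2} = 64$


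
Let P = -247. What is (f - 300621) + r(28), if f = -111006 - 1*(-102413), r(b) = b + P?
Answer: -309433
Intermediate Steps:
r(b) = -247 + b (r(b) = b - 247 = -247 + b)
f = -8593 (f = -111006 + 102413 = -8593)
(f - 300621) + r(28) = (-8593 - 300621) + (-247 + 28) = -309214 - 219 = -309433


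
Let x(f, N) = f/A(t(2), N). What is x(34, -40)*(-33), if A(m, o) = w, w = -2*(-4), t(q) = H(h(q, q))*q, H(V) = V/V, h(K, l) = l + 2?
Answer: -561/4 ≈ -140.25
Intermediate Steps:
h(K, l) = 2 + l
H(V) = 1
t(q) = q (t(q) = 1*q = q)
w = 8
A(m, o) = 8
x(f, N) = f/8
x(34, -40)*(-33) = ((1/8)*34)*(-33) = (17/4)*(-33) = -561/4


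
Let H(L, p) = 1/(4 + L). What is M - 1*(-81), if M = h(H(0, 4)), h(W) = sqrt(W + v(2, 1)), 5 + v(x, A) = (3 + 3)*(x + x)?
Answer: 81 + sqrt(77)/2 ≈ 85.387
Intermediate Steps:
v(x, A) = -5 + 12*x (v(x, A) = -5 + (3 + 3)*(x + x) = -5 + 6*(2*x) = -5 + 12*x)
h(W) = sqrt(19 + W) (h(W) = sqrt(W + (-5 + 12*2)) = sqrt(W + (-5 + 24)) = sqrt(W + 19) = sqrt(19 + W))
M = sqrt(77)/2 (M = sqrt(19 + 1/(4 + 0)) = sqrt(19 + 1/4) = sqrt(77/4) = sqrt(77)/2 ≈ 4.3875)
M - 1*(-81) = sqrt(77)/2 - 1*(-81) = sqrt(77)/2 + 81 = 81 + sqrt(77)/2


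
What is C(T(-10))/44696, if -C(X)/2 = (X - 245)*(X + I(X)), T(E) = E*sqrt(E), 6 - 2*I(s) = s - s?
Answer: 1735/22348 - 605*I*sqrt(10)/5587 ≈ 0.077636 - 0.34243*I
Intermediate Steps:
I(s) = 3 (I(s) = 3 - (s - s)/2 = 3 - 1/2*0 = 3 + 0 = 3)
T(E) = E**(3/2)
C(X) = -2*(-245 + X)*(3 + X) (C(X) = -2*(X - 245)*(X + 3) = -2*(-245 + X)*(3 + X))
C(T(-10))/44696 = (1470 - 2*((-10)**(3/2))**2 + 484*(-10)**(3/2))/44696 = (1470 - 2*(-10*I*sqrt(10))**2 + 484*(-10*I*sqrt(10)))*(1/44696) = (1470 - 2*(-1000) - 4840*I*sqrt(10))*(1/44696) = (1470 + 2000 - 4840*I*sqrt(10))*(1/44696) = (3470 - 4840*I*sqrt(10))*(1/44696) = 1735/22348 - 605*I*sqrt(10)/5587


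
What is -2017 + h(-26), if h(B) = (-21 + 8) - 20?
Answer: -2050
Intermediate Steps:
h(B) = -33 (h(B) = -13 - 20 = -33)
-2017 + h(-26) = -2017 - 33 = -2050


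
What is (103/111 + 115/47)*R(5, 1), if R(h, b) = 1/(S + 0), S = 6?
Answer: 8803/15651 ≈ 0.56246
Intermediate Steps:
R(h, b) = ⅙ (R(h, b) = 1/(6 + 0) = 1/6 = ⅙)
(103/111 + 115/47)*R(5, 1) = (103/111 + 115/47)*(⅙) = (17606/5217)*(⅙) = 8803/15651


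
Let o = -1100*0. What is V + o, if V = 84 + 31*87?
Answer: 2781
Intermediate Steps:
o = 0
V = 2781 (V = 84 + 2697 = 2781)
V + o = 2781 + 0 = 2781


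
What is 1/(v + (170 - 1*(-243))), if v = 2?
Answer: 1/415 ≈ 0.0024096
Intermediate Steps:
1/(v + (170 - 1*(-243))) = 1/(2 + (170 - 1*(-243))) = 1/(2 + (170 + 243)) = 1/(2 + 413) = 1/415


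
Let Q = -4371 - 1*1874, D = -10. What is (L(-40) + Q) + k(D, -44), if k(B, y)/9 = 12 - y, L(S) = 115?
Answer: -5626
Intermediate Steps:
k(B, y) = 108 - 9*y (k(B, y) = 9*(12 - y) = 108 - 9*y)
Q = -6245 (Q = -4371 - 1874 = -6245)
(L(-40) + Q) + k(D, -44) = (115 - 6245) + (108 - 9*(-44)) = -6130 + (108 + 396) = -6130 + 504 = -5626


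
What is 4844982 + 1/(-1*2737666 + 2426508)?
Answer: 1507554909155/311158 ≈ 4.8450e+6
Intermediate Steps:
4844982 + 1/(-1*2737666 + 2426508) = 4844982 + 1/(-2737666 + 2426508) = 4844982 + 1/(-311158) = 4844982 - 1/311158 = 1507554909155/311158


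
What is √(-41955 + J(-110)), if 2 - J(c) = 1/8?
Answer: 25*I*√1074/4 ≈ 204.82*I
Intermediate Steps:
J(c) = 15/8 (J(c) = 2 - 1/8 = 2 - 1*⅛ = 2 - ⅛ = 15/8)
√(-41955 + J(-110)) = √(-41955 + 15/8) = √(-335625/8) = 25*I*√1074/4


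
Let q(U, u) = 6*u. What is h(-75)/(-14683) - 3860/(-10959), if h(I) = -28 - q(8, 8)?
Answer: 57509264/160910997 ≈ 0.35740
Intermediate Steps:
h(I) = -76 (h(I) = -28 - 6*8 = -28 - 1*48 = -28 - 48 = -76)
h(-75)/(-14683) - 3860/(-10959) = -76/(-14683) - 3860/(-10959) = -76*(-1/14683) - 3860*(-1/10959) = 76/14683 + 3860/10959 = 57509264/160910997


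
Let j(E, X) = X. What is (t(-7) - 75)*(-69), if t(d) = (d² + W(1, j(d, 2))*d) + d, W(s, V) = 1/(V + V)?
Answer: 9591/4 ≈ 2397.8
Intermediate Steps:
W(s, V) = 1/(2*V)
t(d) = d² + 5*d/4 (t(d) = (d² + ((½)/2)*d) + d = (d² + ((½)*(½))*d) + d = (d² + d/4) + d = d² + 5*d/4)
(t(-7) - 75)*(-69) = ((¼)*(-7)*(5 + 4*(-7)) - 75)*(-69) = ((¼)*(-7)*(5 - 28) - 75)*(-69) = ((¼)*(-7)*(-23) - 75)*(-69) = (161/4 - 75)*(-69) = -139/4*(-69) = 9591/4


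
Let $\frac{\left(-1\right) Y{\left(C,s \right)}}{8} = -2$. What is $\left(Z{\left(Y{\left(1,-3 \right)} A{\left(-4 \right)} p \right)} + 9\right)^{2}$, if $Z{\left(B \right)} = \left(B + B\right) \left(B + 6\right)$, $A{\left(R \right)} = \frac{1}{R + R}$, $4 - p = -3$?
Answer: $54289$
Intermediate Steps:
$p = 7$ ($p = 4 - -3 = 4 + 3 = 7$)
$Y{\left(C,s \right)} = 16$ ($Y{\left(C,s \right)} = \left(-8\right) \left(-2\right) = 16$)
$A{\left(R \right)} = \frac{1}{2 R}$
$Z{\left(B \right)} = 2 B \left(6 + B\right)$
$\left(Z{\left(Y{\left(1,-3 \right)} A{\left(-4 \right)} p \right)} + 9\right)^{2} = \left(2 \cdot 16 \frac{1}{2 \left(-4\right)} 7 \left(6 + 16 \frac{1}{2 \left(-4\right)} 7\right) + 9\right)^{2} = \left(2 \cdot 16 \cdot \frac{1}{2} \left(- \frac{1}{4}\right) 7 \left(6 + 16 \cdot \frac{1}{2} \left(- \frac{1}{4}\right) 7\right) + 9\right)^{2} = \left(2 \cdot 16 \left(- \frac{1}{8}\right) 7 \left(6 + 16 \left(- \frac{1}{8}\right) 7\right) + 9\right)^{2} = \left(2 \left(\left(-2\right) 7\right) \left(6 - 14\right) + 9\right)^{2} = \left(2 \left(-14\right) \left(6 - 14\right) + 9\right)^{2} = \left(2 \left(-14\right) \left(-8\right) + 9\right)^{2} = \left(224 + 9\right)^{2} = 233^{2} = 54289$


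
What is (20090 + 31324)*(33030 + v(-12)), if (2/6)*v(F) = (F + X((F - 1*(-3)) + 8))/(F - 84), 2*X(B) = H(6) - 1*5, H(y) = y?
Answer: 54343132701/32 ≈ 1.6982e+9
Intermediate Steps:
X(B) = ½ (X(B) = (6 - 1*5)/2 = (6 - 5)/2 = (½)*1 = ½)
v(F) = 3*(½ + F)/(-84 + F) (v(F) = 3*((F + ½)/(F - 84)) = 3*((½ + F)/(-84 + F)) = 3*(½ + F)/(-84 + F))
(20090 + 31324)*(33030 + v(-12)) = (20090 + 31324)*(33030 + 3*(1 + 2*(-12))/(2*(-84 - 12))) = 51414*(33030 + (3/2)*(1 - 24)/(-96)) = 51414*(33030 + (3/2)*(-1/96)*(-23)) = 51414*(33030 + 23/64) = 51414*(2113943/64) = 54343132701/32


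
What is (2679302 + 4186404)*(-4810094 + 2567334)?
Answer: -15398130788560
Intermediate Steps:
(2679302 + 4186404)*(-4810094 + 2567334) = 6865706*(-2242760) = -15398130788560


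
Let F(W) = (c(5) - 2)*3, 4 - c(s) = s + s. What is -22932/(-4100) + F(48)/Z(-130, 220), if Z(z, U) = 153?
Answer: 284183/52275 ≈ 5.4363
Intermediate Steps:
c(s) = 4 - 2*s (c(s) = 4 - (s + s) = 4 - 2*s)
F(W) = -24 (F(W) = ((4 - 2*5) - 2)*3 = ((4 - 10) - 2)*3 = (-6 - 2)*3 = -8*3 = -24)
-22932/(-4100) + F(48)/Z(-130, 220) = -22932/(-4100) - 24/153 = -22932*(-1/4100) - 24*1/153 = 5733/1025 - 8/51 = 284183/52275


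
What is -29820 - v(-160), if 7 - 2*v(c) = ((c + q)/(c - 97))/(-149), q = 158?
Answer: -2284062573/76586 ≈ -29824.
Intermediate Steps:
v(c) = 7/2 + (158 + c)/(298*(-97 + c)) (v(c) = 7/2 - (c + 158)/(c - 97)/(2*(-149)) = 7/2 - (158 + c)/(-97 + c)*(-1)/(2*149) = 7/2 - (-1)*(158 + c)/(298*(-97 + c)) = 7/2 + (158 + c)/(298*(-97 + c)))
-29820 - v(-160) = -29820 - 3*(-33671 + 348*(-160))/(298*(-97 - 160)) = -29820 - 3*(-33671 - 55680)/(298*(-257)) = -29820 - 3*(-1)*(-89351)/(298*257) = -29820 - 1*268053/76586 = -29820 - 268053/76586 = -2284062573/76586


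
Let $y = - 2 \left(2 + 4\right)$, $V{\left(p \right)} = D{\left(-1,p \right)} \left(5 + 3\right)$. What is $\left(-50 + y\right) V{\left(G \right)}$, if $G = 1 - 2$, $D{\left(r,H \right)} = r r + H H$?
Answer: $-992$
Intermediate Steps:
$D{\left(r,H \right)} = H^{2} + r^{2}$ ($D{\left(r,H \right)} = r^{2} + H^{2} = H^{2} + r^{2}$)
$G = -1$
$V{\left(p \right)} = 8 + 8 p^{2}$ ($V{\left(p \right)} = \left(p^{2} + \left(-1\right)^{2}\right) \left(5 + 3\right) = \left(p^{2} + 1\right) 8 = \left(1 + p^{2}\right) 8 = 8 + 8 p^{2}$)
$y = -12$ ($y = \left(-2\right) 6 = -12$)
$\left(-50 + y\right) V{\left(G \right)} = \left(-50 - 12\right) \left(8 + 8 \left(-1\right)^{2}\right) = - 62 \left(8 + 8 \cdot 1\right) = - 62 \left(8 + 8\right) = \left(-62\right) 16 = -992$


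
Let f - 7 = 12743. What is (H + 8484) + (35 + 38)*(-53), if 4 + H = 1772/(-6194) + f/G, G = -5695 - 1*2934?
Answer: 123177291899/26724013 ≈ 4609.2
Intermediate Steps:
f = 12750 (f = 7 + 12743 = 12750)
G = -8629 (G = -5695 - 2934 = -8629)
H = -154028096/26724013 (H = -4 + (1772/(-6194) + 12750/(-8629)) = -4 + (1772*(-1/6194) + 12750*(-1/8629)) = -4 + (-886/3097 - 12750/8629) = -4 - 47132044/26724013 = -154028096/26724013 ≈ -5.7637)
(H + 8484) + (35 + 38)*(-53) = (-154028096/26724013 + 8484) + (35 + 38)*(-53) = 226572498196/26724013 + 73*(-53) = 226572498196/26724013 - 3869 = 123177291899/26724013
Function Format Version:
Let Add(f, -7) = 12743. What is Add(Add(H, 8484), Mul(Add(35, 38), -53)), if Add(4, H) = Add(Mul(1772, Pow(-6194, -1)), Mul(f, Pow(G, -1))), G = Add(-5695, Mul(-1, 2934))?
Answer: Rational(123177291899, 26724013) ≈ 4609.2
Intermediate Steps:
f = 12750 (f = Add(7, 12743) = 12750)
G = -8629 (G = Add(-5695, -2934) = -8629)
H = Rational(-154028096, 26724013) (H = Add(-4, Add(Mul(1772, Pow(-6194, -1)), Mul(12750, Pow(-8629, -1)))) = Add(-4, Add(Mul(1772, Rational(-1, 6194)), Mul(12750, Rational(-1, 8629)))) = Add(-4, Add(Rational(-886, 3097), Rational(-12750, 8629))) = Add(-4, Rational(-47132044, 26724013)) = Rational(-154028096, 26724013) ≈ -5.7637)
Add(Add(H, 8484), Mul(Add(35, 38), -53)) = Add(Add(Rational(-154028096, 26724013), 8484), Mul(Add(35, 38), -53)) = Add(Rational(226572498196, 26724013), Mul(73, -53)) = Add(Rational(226572498196, 26724013), -3869) = Rational(123177291899, 26724013)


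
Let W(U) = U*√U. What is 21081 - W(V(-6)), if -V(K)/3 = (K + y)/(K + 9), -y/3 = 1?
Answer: 21054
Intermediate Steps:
y = -3 (y = -3*1 = -3)
V(K) = -3*(-3 + K)/(9 + K) (V(K) = -3*(K - 3)/(K + 9) = -3*(-3 + K)/(9 + K))
W(U) = U^(3/2)
21081 - W(V(-6)) = 21081 - (3*(3 - 1*(-6))/(9 - 6))^(3/2) = 21081 - (3*(3 + 6)/3)^(3/2) = 21081 - (3*(⅓)*9)^(3/2) = 21081 - 9^(3/2) = 21081 - 1*27 = 21081 - 27 = 21054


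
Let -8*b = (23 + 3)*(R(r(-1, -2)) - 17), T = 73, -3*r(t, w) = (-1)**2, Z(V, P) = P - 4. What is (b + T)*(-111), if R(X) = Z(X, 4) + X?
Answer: -14356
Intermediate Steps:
Z(V, P) = -4 + P
r(t, w) = -1/3 (r(t, w) = -1/3*(-1)**2 = -1/3*1 = -1/3)
R(X) = X (R(X) = (-4 + 4) + X = 0 + X = X)
b = 169/3 (b = -(23 + 3)*(-1/3 - 17)/8 = -13*(-52)/(4*3) = -1/8*(-1352/3) = 169/3 ≈ 56.333)
(b + T)*(-111) = (169/3 + 73)*(-111) = (388/3)*(-111) = -14356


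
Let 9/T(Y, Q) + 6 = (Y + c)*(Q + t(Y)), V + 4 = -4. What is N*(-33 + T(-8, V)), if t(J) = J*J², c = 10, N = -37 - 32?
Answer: 2382363/1046 ≈ 2277.6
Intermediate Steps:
V = -8 (V = -4 - 4 = -8)
N = -69
t(J) = J³
T(Y, Q) = 9/(-6 + (10 + Y)*(Q + Y³)) (T(Y, Q) = 9/(-6 + (Y + 10)*(Q + Y³)) = 9/(-6 + (10 + Y)*(Q + Y³)))
N*(-33 + T(-8, V)) = -69*(-33 + 9/(-6 + (-8)⁴ + 10*(-8) + 10*(-8)³ - 8*(-8))) = -69*(-33 + 9/(-6 + 4096 - 80 + 10*(-512) + 64)) = -69*(-33 + 9/(-6 + 4096 - 80 - 5120 + 64)) = -69*(-33 + 9/(-1046)) = -69*(-33 + 9*(-1/1046)) = -69*(-33 - 9/1046) = -69*(-34527/1046) = 2382363/1046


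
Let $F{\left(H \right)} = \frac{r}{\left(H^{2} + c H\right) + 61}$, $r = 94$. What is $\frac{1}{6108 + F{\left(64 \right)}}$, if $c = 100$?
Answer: $\frac{10557}{64482250} \approx 0.00016372$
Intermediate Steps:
$F{\left(H \right)} = \frac{94}{61 + H^{2} + 100 H}$ ($F{\left(H \right)} = \frac{94}{\left(H^{2} + 100 H\right) + 61} = \frac{94}{61 + H^{2} + 100 H}$)
$\frac{1}{6108 + F{\left(64 \right)}} = \frac{1}{6108 + \frac{94}{61 + 64^{2} + 100 \cdot 64}} = \frac{1}{6108 + \frac{94}{61 + 4096 + 6400}} = \frac{1}{6108 + \frac{94}{10557}} = \frac{1}{\frac{64482250}{10557}} = \frac{10557}{64482250}$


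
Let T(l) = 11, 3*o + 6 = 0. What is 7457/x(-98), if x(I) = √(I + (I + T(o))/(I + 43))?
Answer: -7457*I*√291665/5303 ≈ -759.42*I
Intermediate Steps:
o = -2 (o = -2 + (⅓)*0 = -2 + 0 = -2)
x(I) = √(I + (11 + I)/(43 + I)) (x(I) = √(I + (I + 11)/(I + 43)) = √(I + (11 + I)/(43 + I)))
7457/x(-98) = 7457/(√((11 - 98 - 98*(43 - 98))/(43 - 98))) = 7457/(√((11 - 98 - 98*(-55))/(-55))) = 7457/(√(-(11 - 98 + 5390)/55)) = 7457/(√(-1/55*5303)) = 7457/(√(-5303/55)) = 7457/((I*√291665/55)) = 7457*(-I*√291665/5303) = -7457*I*√291665/5303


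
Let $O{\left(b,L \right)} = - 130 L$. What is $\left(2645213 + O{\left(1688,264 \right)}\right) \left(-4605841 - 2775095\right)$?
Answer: $-19270834135848$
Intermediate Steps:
$\left(2645213 + O{\left(1688,264 \right)}\right) \left(-4605841 - 2775095\right) = \left(2645213 - 34320\right) \left(-4605841 - 2775095\right) = \left(2645213 - 34320\right) \left(-7380936\right) = 2610893 \left(-7380936\right) = -19270834135848$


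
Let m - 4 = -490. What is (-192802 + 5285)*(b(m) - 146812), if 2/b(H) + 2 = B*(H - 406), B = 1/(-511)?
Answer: 1789529298447/65 ≈ 2.7531e+10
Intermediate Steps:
m = -486 (m = 4 - 490 = -486)
B = -1/511 ≈ -0.0019569
b(H) = 2/(-88/73 - H/511) (b(H) = 2/(-2 - (H - 406)/511) = 2/(-2 - (-406 + H)/511) = 2/(-2 + (58/73 - H/511)) = 2/(-88/73 - H/511))
(-192802 + 5285)*(b(m) - 146812) = (-192802 + 5285)*(-1022/(616 - 486) - 146812) = -187517*(-1022/130 - 146812) = -187517*(-1022*1/130 - 146812) = -187517*(-511/65 - 146812) = -187517*(-9543291/65) = 1789529298447/65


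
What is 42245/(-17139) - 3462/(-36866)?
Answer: -749034476/315923187 ≈ -2.3709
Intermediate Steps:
42245/(-17139) - 3462/(-36866) = 42245*(-1/17139) - 3462*(-1/36866) = -42245/17139 + 1731/18433 = -749034476/315923187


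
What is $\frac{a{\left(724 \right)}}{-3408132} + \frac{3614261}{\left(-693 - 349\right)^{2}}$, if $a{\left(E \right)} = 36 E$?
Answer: $\frac{1024131601463}{308368919404} \approx 3.3211$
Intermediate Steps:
$\frac{a{\left(724 \right)}}{-3408132} + \frac{3614261}{\left(-693 - 349\right)^{2}} = \frac{36 \cdot 724}{-3408132} + \frac{3614261}{\left(-693 - 349\right)^{2}} = 26064 \left(- \frac{1}{3408132}\right) + \frac{3614261}{\left(-1042\right)^{2}} = - \frac{2172}{284011} + \frac{3614261}{1085764} = \frac{1024131601463}{308368919404}$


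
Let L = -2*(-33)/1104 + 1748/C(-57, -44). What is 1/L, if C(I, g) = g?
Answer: -2024/80287 ≈ -0.025210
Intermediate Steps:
L = -80287/2024 (L = -2*(-33)/1104 + 1748/(-44) = 66*(1/1104) + 1748*(-1/44) = 11/184 - 437/11 = -80287/2024 ≈ -39.667)
1/L = 1/(-80287/2024) = -2024/80287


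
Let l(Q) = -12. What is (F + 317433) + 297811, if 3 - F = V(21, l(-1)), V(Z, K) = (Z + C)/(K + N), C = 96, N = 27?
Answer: 3076196/5 ≈ 6.1524e+5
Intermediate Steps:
V(Z, K) = (96 + Z)/(27 + K) (V(Z, K) = (Z + 96)/(K + 27) = (96 + Z)/(27 + K))
F = -24/5 (F = 3 - (96 + 21)/(27 - 12) = 3 - 117/15 = 3 - 1*39/5 = 3 - 39/5 = -24/5 ≈ -4.8000)
(F + 317433) + 297811 = (-24/5 + 317433) + 297811 = 1587141/5 + 297811 = 3076196/5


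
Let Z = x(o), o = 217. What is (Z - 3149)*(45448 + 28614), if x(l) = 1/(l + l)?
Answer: -50608971615/217 ≈ -2.3322e+8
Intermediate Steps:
x(l) = 1/(2*l)
Z = 1/434 (Z = (1/2)/217 = (1/2)*(1/217) = 1/434 ≈ 0.0023041)
(Z - 3149)*(45448 + 28614) = (1/434 - 3149)*(45448 + 28614) = -1366665/434*74062 = -50608971615/217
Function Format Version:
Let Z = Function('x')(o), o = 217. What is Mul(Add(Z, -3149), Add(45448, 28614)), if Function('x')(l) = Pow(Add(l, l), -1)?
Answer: Rational(-50608971615, 217) ≈ -2.3322e+8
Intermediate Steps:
Function('x')(l) = Mul(Rational(1, 2), Pow(l, -1)) (Function('x')(l) = Pow(Mul(2, l), -1) = Mul(Rational(1, 2), Pow(l, -1)))
Z = Rational(1, 434) (Z = Mul(Rational(1, 2), Pow(217, -1)) = Mul(Rational(1, 2), Rational(1, 217)) = Rational(1, 434) ≈ 0.0023041)
Mul(Add(Z, -3149), Add(45448, 28614)) = Mul(Add(Rational(1, 434), -3149), Add(45448, 28614)) = Mul(Rational(-1366665, 434), 74062) = Rational(-50608971615, 217)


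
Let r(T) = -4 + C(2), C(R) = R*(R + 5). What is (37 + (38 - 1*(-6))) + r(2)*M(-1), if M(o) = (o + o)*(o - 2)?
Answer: 141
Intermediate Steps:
C(R) = R*(5 + R)
M(o) = 2*o*(-2 + o) (M(o) = (2*o)*(-2 + o) = 2*o*(-2 + o))
r(T) = 10 (r(T) = -4 + 2*(5 + 2) = -4 + 2*7 = -4 + 14 = 10)
(37 + (38 - 1*(-6))) + r(2)*M(-1) = (37 + (38 - 1*(-6))) + 10*(2*(-1)*(-2 - 1)) = (37 + (38 + 6)) + 10*(2*(-1)*(-3)) = (37 + 44) + 10*6 = 81 + 60 = 141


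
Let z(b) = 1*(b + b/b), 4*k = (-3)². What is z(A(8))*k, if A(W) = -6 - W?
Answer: -117/4 ≈ -29.250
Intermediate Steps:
k = 9/4 (k = (¼)*(-3)² = (¼)*9 = 9/4 ≈ 2.2500)
z(b) = 1 + b (z(b) = 1*(b + 1) = 1*(1 + b) = 1 + b)
z(A(8))*k = (1 + (-6 - 1*8))*(9/4) = (1 + (-6 - 8))*(9/4) = (1 - 14)*(9/4) = -13*9/4 = -117/4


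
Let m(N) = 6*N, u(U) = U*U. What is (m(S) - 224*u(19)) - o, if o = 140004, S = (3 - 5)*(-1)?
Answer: -220856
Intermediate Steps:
S = 2 (S = -2*(-1) = 2)
u(U) = U**2
(m(S) - 224*u(19)) - o = (6*2 - 224*19**2) - 1*140004 = (12 - 224*361) - 140004 = (12 - 80864) - 140004 = -80852 - 140004 = -220856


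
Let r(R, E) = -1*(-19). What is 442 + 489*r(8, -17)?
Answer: 9733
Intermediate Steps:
r(R, E) = 19
442 + 489*r(8, -17) = 442 + 489*19 = 442 + 9291 = 9733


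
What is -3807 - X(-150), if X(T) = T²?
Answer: -26307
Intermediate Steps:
-3807 - X(-150) = -3807 - 1*(-150)² = -3807 - 1*22500 = -3807 - 22500 = -26307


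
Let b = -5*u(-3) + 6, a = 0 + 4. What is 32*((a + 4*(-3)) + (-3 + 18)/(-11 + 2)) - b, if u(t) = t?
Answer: -991/3 ≈ -330.33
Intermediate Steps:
a = 4
b = 21 (b = -5*(-3) + 6 = 15 + 6 = 21)
32*((a + 4*(-3)) + (-3 + 18)/(-11 + 2)) - b = 32*((4 + 4*(-3)) + (-3 + 18)/(-11 + 2)) - 1*21 = 32*((4 - 12) + 15/(-9)) - 21 = 32*(-8 + 15*(-⅑)) - 21 = 32*(-8 - 5/3) - 21 = 32*(-29/3) - 21 = -928/3 - 21 = -991/3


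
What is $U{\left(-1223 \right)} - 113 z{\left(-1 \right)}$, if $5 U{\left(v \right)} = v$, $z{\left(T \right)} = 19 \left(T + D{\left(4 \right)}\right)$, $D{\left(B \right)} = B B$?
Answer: $- \frac{162248}{5} \approx -32450.0$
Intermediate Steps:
$D{\left(B \right)} = B^{2}$
$z{\left(T \right)} = 304 + 19 T$ ($z{\left(T \right)} = 19 \left(T + 4^{2}\right) = 19 \left(T + 16\right) = 19 \left(16 + T\right) = 304 + 19 T$)
$U{\left(v \right)} = \frac{v}{5}$
$U{\left(-1223 \right)} - 113 z{\left(-1 \right)} = \frac{1}{5} \left(-1223\right) - 113 \left(304 + 19 \left(-1\right)\right) = - \frac{1223}{5} - 113 \left(304 - 19\right) = - \frac{1223}{5} - 32205 = - \frac{162248}{5}$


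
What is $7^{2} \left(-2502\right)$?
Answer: $-122598$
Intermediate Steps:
$7^{2} \left(-2502\right) = 49 \left(-2502\right) = -122598$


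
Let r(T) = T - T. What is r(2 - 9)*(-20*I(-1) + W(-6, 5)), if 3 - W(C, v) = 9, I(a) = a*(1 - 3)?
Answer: 0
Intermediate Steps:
I(a) = -2*a (I(a) = a*(-2) = -2*a)
W(C, v) = -6 (W(C, v) = 3 - 1*9 = 3 - 9 = -6)
r(T) = 0
r(2 - 9)*(-20*I(-1) + W(-6, 5)) = 0*(-(-40)*(-1) - 6) = 0*(-20*2 - 6) = 0*(-40 - 6) = 0*(-46) = 0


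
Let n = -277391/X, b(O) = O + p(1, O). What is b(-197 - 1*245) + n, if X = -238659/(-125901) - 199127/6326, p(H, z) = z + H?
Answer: 66708012182749/7853510531 ≈ 8494.0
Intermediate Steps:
p(H, z) = H + z
X = -7853510531/265483242 (X = -238659*(-1/125901) - 199127*1/6326 = 79553/41967 - 199127/6326 = -7853510531/265483242 ≈ -29.582)
b(O) = 1 + 2*O (b(O) = O + (1 + O) = 1 + 2*O)
n = 73642661981622/7853510531 (n = -277391/(-7853510531/265483242) = -277391*(-265483242/7853510531) = 73642661981622/7853510531 ≈ 9377.0)
b(-197 - 1*245) + n = (1 + 2*(-197 - 1*245)) + 73642661981622/7853510531 = (1 + 2*(-197 - 245)) + 73642661981622/7853510531 = (1 + 2*(-442)) + 73642661981622/7853510531 = (1 - 884) + 73642661981622/7853510531 = -883 + 73642661981622/7853510531 = 66708012182749/7853510531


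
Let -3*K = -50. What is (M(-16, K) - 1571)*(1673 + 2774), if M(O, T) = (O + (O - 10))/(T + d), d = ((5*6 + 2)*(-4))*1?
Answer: -1166421418/167 ≈ -6.9846e+6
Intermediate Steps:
K = 50/3 (K = -⅓*(-50) = 50/3 ≈ 16.667)
d = -128 (d = ((30 + 2)*(-4))*1 = (32*(-4))*1 = -128*1 = -128)
M(O, T) = (-10 + 2*O)/(-128 + T) (M(O, T) = (O + (O - 10))/(T - 128) = (O + (-10 + O))/(-128 + T) = (-10 + 2*O)/(-128 + T))
(M(-16, K) - 1571)*(1673 + 2774) = (2*(-5 - 16)/(-128 + 50/3) - 1571)*(1673 + 2774) = (2*(-21)/(-334/3) - 1571)*4447 = (2*(-3/334)*(-21) - 1571)*4447 = (63/167 - 1571)*4447 = -262294/167*4447 = -1166421418/167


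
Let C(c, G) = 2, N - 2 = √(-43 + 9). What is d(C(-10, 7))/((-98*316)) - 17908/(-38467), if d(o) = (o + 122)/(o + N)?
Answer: 157441293/338422175 + 31*I*√34/387100 ≈ 0.46522 + 0.00046696*I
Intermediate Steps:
N = 2 + I*√34 (N = 2 + √(-43 + 9) = 2 + √(-34) = 2 + I*√34 ≈ 2.0 + 5.831*I)
d(o) = (122 + o)/(2 + o + I*√34) (d(o) = (o + 122)/(o + (2 + I*√34)) = (122 + o)/(2 + o + I*√34))
d(C(-10, 7))/((-98*316)) - 17908/(-38467) = ((122 + 2)/(2 + 2 + I*√34))/((-98*316)) - 17908/(-38467) = (124/(4 + I*√34))/(-30968) - 17908*(-1/38467) = (124/(4 + I*√34))*(-1/30968) + 1628/3497 = -31/(7742*(4 + I*√34)) + 1628/3497 = 1628/3497 - 31/(7742*(4 + I*√34))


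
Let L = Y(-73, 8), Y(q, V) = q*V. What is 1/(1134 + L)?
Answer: 1/550 ≈ 0.0018182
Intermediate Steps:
Y(q, V) = V*q
L = -584 (L = 8*(-73) = -584)
1/(1134 + L) = 1/(1134 - 584) = 1/550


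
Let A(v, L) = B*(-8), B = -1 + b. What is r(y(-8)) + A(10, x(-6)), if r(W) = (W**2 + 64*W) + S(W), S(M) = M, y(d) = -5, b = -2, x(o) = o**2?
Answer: -276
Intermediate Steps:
B = -3 (B = -1 - 2 = -3)
r(W) = W**2 + 65*W (r(W) = (W**2 + 64*W) + W = W**2 + 65*W)
A(v, L) = 24 (A(v, L) = -3*(-8) = 24)
r(y(-8)) + A(10, x(-6)) = -5*(65 - 5) + 24 = -5*60 + 24 = -300 + 24 = -276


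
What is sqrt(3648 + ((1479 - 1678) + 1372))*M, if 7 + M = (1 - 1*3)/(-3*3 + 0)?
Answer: -61*sqrt(4821)/9 ≈ -470.60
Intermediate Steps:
M = -61/9 (M = -7 + (1 - 1*3)/(-3*3 + 0) = -7 + (1 - 3)/(-9 + 0) = -7 - 2/(-9) = -7 - 2*(-1/9) = -7 + 2/9 = -61/9 ≈ -6.7778)
sqrt(3648 + ((1479 - 1678) + 1372))*M = sqrt(3648 + ((1479 - 1678) + 1372))*(-61/9) = sqrt(3648 + (-199 + 1372))*(-61/9) = sqrt(3648 + 1173)*(-61/9) = sqrt(4821)*(-61/9) = -61*sqrt(4821)/9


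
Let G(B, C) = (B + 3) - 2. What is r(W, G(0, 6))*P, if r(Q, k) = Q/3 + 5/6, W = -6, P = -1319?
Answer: 9233/6 ≈ 1538.8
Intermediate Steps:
G(B, C) = 1 + B (G(B, C) = (3 + B) - 2 = 1 + B)
r(Q, k) = ⅚ + Q/3 (r(Q, k) = Q*(⅓) + 5*(⅙) = Q/3 + ⅚ = ⅚ + Q/3)
r(W, G(0, 6))*P = (⅚ + (⅓)*(-6))*(-1319) = (⅚ - 2)*(-1319) = -7/6*(-1319) = 9233/6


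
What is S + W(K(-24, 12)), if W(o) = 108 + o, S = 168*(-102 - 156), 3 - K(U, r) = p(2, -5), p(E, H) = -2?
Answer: -43231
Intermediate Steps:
K(U, r) = 5 (K(U, r) = 3 - 1*(-2) = 3 + 2 = 5)
S = -43344 (S = 168*(-258) = -43344)
S + W(K(-24, 12)) = -43344 + (108 + 5) = -43344 + 113 = -43231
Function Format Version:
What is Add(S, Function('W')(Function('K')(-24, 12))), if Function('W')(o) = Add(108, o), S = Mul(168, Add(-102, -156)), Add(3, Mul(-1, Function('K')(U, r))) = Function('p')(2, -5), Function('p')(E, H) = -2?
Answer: -43231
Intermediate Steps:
Function('K')(U, r) = 5 (Function('K')(U, r) = Add(3, Mul(-1, -2)) = Add(3, 2) = 5)
S = -43344 (S = Mul(168, -258) = -43344)
Add(S, Function('W')(Function('K')(-24, 12))) = Add(-43344, Add(108, 5)) = Add(-43344, 113) = -43231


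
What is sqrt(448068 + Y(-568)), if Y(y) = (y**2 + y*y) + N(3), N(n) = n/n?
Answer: sqrt(1093317) ≈ 1045.6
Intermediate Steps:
N(n) = 1
Y(y) = 1 + 2*y**2 (Y(y) = (y**2 + y*y) + 1 = (y**2 + y**2) + 1 = 2*y**2 + 1 = 1 + 2*y**2)
sqrt(448068 + Y(-568)) = sqrt(448068 + (1 + 2*(-568)**2)) = sqrt(448068 + (1 + 2*322624)) = sqrt(448068 + (1 + 645248)) = sqrt(448068 + 645249) = sqrt(1093317)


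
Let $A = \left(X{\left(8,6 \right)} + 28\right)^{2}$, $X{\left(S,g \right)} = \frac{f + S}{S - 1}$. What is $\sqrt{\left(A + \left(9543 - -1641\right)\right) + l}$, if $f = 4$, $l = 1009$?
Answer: $\frac{\sqrt{640721}}{7} \approx 114.35$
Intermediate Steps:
$X{\left(S,g \right)} = \frac{4 + S}{-1 + S}$ ($X{\left(S,g \right)} = \frac{4 + S}{S - 1} = \frac{4 + S}{-1 + S}$)
$A = \frac{43264}{49}$ ($A = \left(\frac{4 + 8}{-1 + 8} + 28\right)^{2} = \left(\frac{1}{7} \cdot 12 + 28\right)^{2} = \left(\frac{12}{7} + 28\right)^{2} = \left(\frac{208}{7}\right)^{2} = \frac{43264}{49} \approx 882.94$)
$\sqrt{\left(A + \left(9543 - -1641\right)\right) + l} = \sqrt{\left(\frac{43264}{49} + \left(9543 - -1641\right)\right) + 1009} = \sqrt{\left(\frac{43264}{49} + \left(9543 + 1641\right)\right) + 1009} = \sqrt{\left(\frac{43264}{49} + 11184\right) + 1009} = \sqrt{\frac{591280}{49} + 1009} = \sqrt{\frac{640721}{49}} = \frac{\sqrt{640721}}{7}$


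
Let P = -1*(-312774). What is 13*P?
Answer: 4066062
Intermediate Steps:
P = 312774
13*P = 13*312774 = 4066062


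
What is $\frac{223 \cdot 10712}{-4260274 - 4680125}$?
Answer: $- \frac{183752}{687723} \approx -0.26719$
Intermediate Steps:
$\frac{223 \cdot 10712}{-4260274 - 4680125} = \frac{2388776}{-4260274 - 4680125} = \frac{2388776}{-8940399} = 2388776 \left(- \frac{1}{8940399}\right) = - \frac{183752}{687723}$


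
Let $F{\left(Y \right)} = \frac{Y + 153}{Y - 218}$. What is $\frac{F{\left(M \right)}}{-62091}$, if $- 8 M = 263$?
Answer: $\frac{961}{124616637} \approx 7.7117 \cdot 10^{-6}$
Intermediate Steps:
$M = - \frac{263}{8}$ ($M = \left(- \frac{1}{8}\right) 263 = - \frac{263}{8} \approx -32.875$)
$F{\left(Y \right)} = \frac{153 + Y}{-218 + Y}$
$\frac{F{\left(M \right)}}{-62091} = \frac{\frac{1}{-218 - \frac{263}{8}} \left(153 - \frac{263}{8}\right)}{-62091} = \frac{1}{- \frac{2007}{8}} \cdot \frac{961}{8} \left(- \frac{1}{62091}\right) = \left(- \frac{8}{2007}\right) \frac{961}{8} \left(- \frac{1}{62091}\right) = \left(- \frac{961}{2007}\right) \left(- \frac{1}{62091}\right) = \frac{961}{124616637}$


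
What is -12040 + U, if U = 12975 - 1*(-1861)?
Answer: 2796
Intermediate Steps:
U = 14836 (U = 12975 + 1861 = 14836)
-12040 + U = -12040 + 14836 = 2796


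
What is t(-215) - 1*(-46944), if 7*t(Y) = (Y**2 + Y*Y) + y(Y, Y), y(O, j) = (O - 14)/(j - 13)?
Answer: 96001453/1596 ≈ 60151.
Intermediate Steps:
y(O, j) = (-14 + O)/(-13 + j)
t(Y) = 2*Y**2/7 + (-14 + Y)/(7*(-13 + Y)) (t(Y) = ((Y**2 + Y*Y) + (-14 + Y)/(-13 + Y))/7 = ((Y**2 + Y**2) + (-14 + Y)/(-13 + Y))/7 = (2*Y**2 + (-14 + Y)/(-13 + Y))/7 = 2*Y**2/7 + (-14 + Y)/(7*(-13 + Y)))
t(-215) - 1*(-46944) = (-14 - 215 + 2*(-215)**2*(-13 - 215))/(7*(-13 - 215)) - 1*(-46944) = (1/7)*(-14 - 215 + 2*46225*(-228))/(-228) + 46944 = (1/7)*(-1/228)*(-14 - 215 - 21078600) + 46944 = (1/7)*(-1/228)*(-21078829) + 46944 = 21078829/1596 + 46944 = 96001453/1596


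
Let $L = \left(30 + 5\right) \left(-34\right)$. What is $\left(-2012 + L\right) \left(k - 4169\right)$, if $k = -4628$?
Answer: $28167994$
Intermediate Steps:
$L = -1190$ ($L = 35 \left(-34\right) = -1190$)
$\left(-2012 + L\right) \left(k - 4169\right) = \left(-2012 - 1190\right) \left(-4628 - 4169\right) = \left(-3202\right) \left(-8797\right) = 28167994$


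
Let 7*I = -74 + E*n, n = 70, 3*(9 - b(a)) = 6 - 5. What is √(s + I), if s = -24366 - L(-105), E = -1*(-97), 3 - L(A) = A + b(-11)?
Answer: 2*I*√2591526/21 ≈ 153.32*I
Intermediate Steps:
b(a) = 26/3 (b(a) = 9 - (6 - 5)/3 = 9 - ⅓*1 = 9 - ⅓ = 26/3)
L(A) = -17/3 - A (L(A) = 3 - (A + 26/3) = 3 - (26/3 + A) = 3 + (-26/3 - A) = -17/3 - A)
E = 97
s = -73396/3 (s = -24366 - (-17/3 - 1*(-105)) = -24366 - (-17/3 + 105) = -24366 - 1*298/3 = -24366 - 298/3 = -73396/3 ≈ -24465.)
I = 6716/7 (I = (-74 + 97*70)/7 = (-74 + 6790)/7 = (⅐)*6716 = 6716/7 ≈ 959.43)
√(s + I) = √(-73396/3 + 6716/7) = √(-493624/21) = 2*I*√2591526/21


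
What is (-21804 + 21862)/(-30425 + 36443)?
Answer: 29/3009 ≈ 0.0096378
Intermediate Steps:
(-21804 + 21862)/(-30425 + 36443) = 58/6018 = 58*(1/6018) = 29/3009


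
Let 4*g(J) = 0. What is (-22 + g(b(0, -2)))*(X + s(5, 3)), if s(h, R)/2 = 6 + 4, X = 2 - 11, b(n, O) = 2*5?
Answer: -242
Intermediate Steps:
b(n, O) = 10
X = -9
s(h, R) = 20 (s(h, R) = 2*(6 + 4) = 2*10 = 20)
g(J) = 0 (g(J) = (1/4)*0 = 0)
(-22 + g(b(0, -2)))*(X + s(5, 3)) = (-22 + 0)*(-9 + 20) = -22*11 = -242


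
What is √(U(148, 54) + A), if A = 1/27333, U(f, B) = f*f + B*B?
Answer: √2060316170257/9111 ≈ 157.54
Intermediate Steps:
U(f, B) = B² + f² (U(f, B) = f² + B² = B² + f²)
A = 1/27333 ≈ 3.6586e-5
√(U(148, 54) + A) = √((54² + 148²) + 1/27333) = √((2916 + 21904) + 1/27333) = √(24820 + 1/27333) = √(678405061/27333) = √2060316170257/9111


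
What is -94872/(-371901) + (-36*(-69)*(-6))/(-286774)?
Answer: 5458272572/17775256229 ≈ 0.30707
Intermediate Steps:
-94872/(-371901) + (-36*(-69)*(-6))/(-286774) = -94872*(-1/371901) + (2484*(-6))*(-1/286774) = 31624/123967 - 14904*(-1/286774) = 31624/123967 + 7452/143387 = 5458272572/17775256229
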